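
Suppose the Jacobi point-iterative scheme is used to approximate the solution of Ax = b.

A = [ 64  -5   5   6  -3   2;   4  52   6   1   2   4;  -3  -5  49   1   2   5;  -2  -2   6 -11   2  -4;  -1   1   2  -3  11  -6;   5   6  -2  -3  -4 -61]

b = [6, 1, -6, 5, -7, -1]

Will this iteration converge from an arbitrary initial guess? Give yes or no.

Write A = D+L+U with D = diag(64, 52, 49, -11, 11, -61).
T_J = -D⁻¹(L+U): T[5,1] = -(6)/(-61) = +0.0984; T[5,5] = 0.
  T[0,:] = [+0.0000, +0.0781, -0.0781, -0.0938, +0.0469, -0.0312]
  T[1,:] = [-0.0769, +0.0000, -0.1154, -0.0192, -0.0385, -0.0769]
  T[2,:] = [+0.0612, +0.1020, +0.0000, -0.0204, -0.0408, -0.1020]
  T[3,:] = [-0.1818, -0.1818, +0.5455, +0.0000, +0.1818, -0.3636]
  T[4,:] = [+0.0909, -0.0909, -0.1818, +0.2727, +0.0000, +0.5455]
  T[5,:] = [+0.0820, +0.0984, -0.0328, -0.0492, -0.0656, +0.0000]
|roots of det(T-λI)|: 0.2810, 0.2043, 0.1803, 0.1803, 0.0557, 0.0557.
ρ = 0.2810; 0.2810 < 1, so it converges for any x₀.

yes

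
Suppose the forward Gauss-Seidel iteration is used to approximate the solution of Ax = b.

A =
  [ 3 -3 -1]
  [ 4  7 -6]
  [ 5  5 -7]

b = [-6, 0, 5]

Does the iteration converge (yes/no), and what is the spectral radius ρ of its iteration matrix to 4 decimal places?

yes, ρ = 0.8571

Split A = D + L + U, D = diag(3, 7, -7).
T_GS = -(D+L)⁻¹U: row 0 first, T[0,1] = -(-3)/(3) = +1.0000; later rows by forward substitution.
  T[0,:] = [+0.0000, +1.0000, +0.3333]
  T[1,:] = [+0.0000, -0.5714, +0.6667]
  T[2,:] = [+0.0000, +0.3061, +0.7143]
|λ(T)| sorted: 0.8571, 0.7143, 0.0000.
ρ = 0.8571; 0.8571 < 1: convergent.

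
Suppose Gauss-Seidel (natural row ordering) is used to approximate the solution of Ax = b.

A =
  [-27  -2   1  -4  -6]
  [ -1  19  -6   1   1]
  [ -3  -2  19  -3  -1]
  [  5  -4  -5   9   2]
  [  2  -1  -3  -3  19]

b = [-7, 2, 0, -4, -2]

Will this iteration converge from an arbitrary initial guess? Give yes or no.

Split A = D + L + U, D = diag(-27, 19, 19, 9, 19).
T_GS = -(D+L)⁻¹U: row 0 first, T[0,1] = -(-2)/(-27) = -0.0741; later rows by forward substitution.
  T[0,:] = [+0.0000, -0.0741, +0.0370, -0.1481, -0.2222]
  T[1,:] = [+0.0000, -0.0039, +0.3177, -0.0604, -0.0643]
  T[2,:] = [+0.0000, -0.0121, +0.0393, +0.1281, +0.0108]
  T[3,:] = [+0.0000, +0.0327, +0.1425, +0.1266, -0.1214]
  T[4,:] = [+0.0000, +0.0108, +0.0415, +0.0526, +0.0025]
moduli |λ_i(T)| = 0.2029, 0.1006, 0.1006, 0.0421, 0.0000.
spectral radius ρ = 0.2029; 0.2029 < 1 ⇒ converges.

yes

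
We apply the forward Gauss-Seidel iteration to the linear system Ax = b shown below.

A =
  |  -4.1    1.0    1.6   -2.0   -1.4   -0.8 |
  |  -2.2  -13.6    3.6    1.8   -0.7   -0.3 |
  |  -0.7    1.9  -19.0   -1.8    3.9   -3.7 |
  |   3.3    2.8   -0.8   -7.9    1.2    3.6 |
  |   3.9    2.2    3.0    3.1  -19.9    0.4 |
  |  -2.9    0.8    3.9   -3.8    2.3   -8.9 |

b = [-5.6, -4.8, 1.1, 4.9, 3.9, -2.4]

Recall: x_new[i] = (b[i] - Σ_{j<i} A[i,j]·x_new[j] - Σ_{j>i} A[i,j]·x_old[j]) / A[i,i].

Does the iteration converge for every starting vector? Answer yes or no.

yes

A = D + L + U where D = diag(-4.1, -13.6, -19, -7.9, -19.9, -8.9).
Gauss-Seidel: T = -(D+L)⁻¹U, row 0 first, T[0,3] = -(-2)/(-4.1) = -0.4878; later rows by forward substitution.
  T[0,:] = [+0.0000 +0.2439 +0.3902 -0.4878 -0.3415 -0.1951]
  T[1,:] = [+0.0000 -0.0395 +0.2016 +0.2113 +0.0038 +0.0095]
  T[2,:] = [+0.0000 -0.0129 +0.0058 -0.0556 +0.2182 -0.1866]
  T[3,:] = [+0.0000 +0.0892 +0.2339 -0.1233 -0.0115 +0.3965]
  T[4,:] = [+0.0000 +0.0554 +0.1361 -0.0998 -0.0354 +0.0165]
  T[5,:] = [+0.0000 -0.1125 -0.1712 +0.1804 +0.2030 -0.1823]
moduli |λ_i(T)| = 0.5655, 0.1096, 0.1096, 0.0338, 0.0265, 0.0000.
ρ(T) = max|λ| = 0.5655; 0.5655 < 1 ⇒ converges.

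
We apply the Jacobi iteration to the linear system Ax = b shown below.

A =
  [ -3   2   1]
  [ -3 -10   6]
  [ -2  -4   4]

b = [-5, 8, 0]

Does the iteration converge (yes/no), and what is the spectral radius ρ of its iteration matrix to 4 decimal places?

Split A = D + L + U, D = diag(-3, -10, 4).
T_J = -D⁻¹(L+U): T[1,2] = -(6)/(-10) = +0.6000; T[1,1] = 0.
  T[0,:] = [+0.0000 +0.6667 +0.3333]
  T[1,:] = [-0.3000 +0.0000 +0.6000]
  T[2,:] = [+0.5000 +1.0000 +0.0000]
|roots of det(T-λI)|: 0.8290, 0.6408, 0.1882.
spectral radius ρ = 0.8290; 0.8290 < 1, so it converges for any x₀.

yes, ρ = 0.8290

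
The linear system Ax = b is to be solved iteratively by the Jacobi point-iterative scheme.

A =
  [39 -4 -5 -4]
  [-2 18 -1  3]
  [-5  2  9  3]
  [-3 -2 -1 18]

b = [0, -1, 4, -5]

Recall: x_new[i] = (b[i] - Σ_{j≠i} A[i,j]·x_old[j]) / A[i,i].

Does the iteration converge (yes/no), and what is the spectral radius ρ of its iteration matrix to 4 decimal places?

yes, ρ = 0.2922

Diagonal D = diag(39, 18, 9, 18); L, U strict lower/upper.
T_J = -D⁻¹(L+U): T[0,1] = -(-4)/(39) = +0.1026; T[0,0] = 0.
  T[0,:] = [+0.0000, +0.1026, +0.1282, +0.1026]
  T[1,:] = [+0.1111, +0.0000, +0.0556, -0.1667]
  T[2,:] = [+0.5556, -0.2222, +0.0000, -0.3333]
  T[3,:] = [+0.1667, +0.1111, +0.0556, +0.0000]
|λ(T)| sorted: 0.2922, 0.2288, 0.1433, 0.1433.
spectral radius ρ = 0.2922; 0.2922 < 1, so it converges for any x₀.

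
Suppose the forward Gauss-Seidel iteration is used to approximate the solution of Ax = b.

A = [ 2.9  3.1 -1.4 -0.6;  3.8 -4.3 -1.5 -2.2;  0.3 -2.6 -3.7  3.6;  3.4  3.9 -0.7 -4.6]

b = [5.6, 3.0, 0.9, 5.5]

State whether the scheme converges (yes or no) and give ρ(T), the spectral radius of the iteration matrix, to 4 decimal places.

Let D = diag(2.9, -4.3, -3.7, -4.6); L, U the strict triangles.
T_GS = -(D+L)⁻¹U: row 0 first, T[0,2] = -(-1.4)/(2.9) = +0.4828; later rows by forward substitution.
  T[0,:] = [+0.0000  -1.0690  +0.4828  +0.2069]
  T[1,:] = [+0.0000  -0.9447  +0.0778  -0.3288]
  T[2,:] = [+0.0000  +0.5771  -0.0155  +1.2208]
  T[3,:] = [+0.0000  -1.6788  +0.4251  -0.3116]
moduli |λ_i(T)| = 1.6580, 0.6392, 0.2530, 0.0000.
ρ(T) = max|λ| = 1.6580; 1.6580 > 1: divergent.

no, ρ = 1.6580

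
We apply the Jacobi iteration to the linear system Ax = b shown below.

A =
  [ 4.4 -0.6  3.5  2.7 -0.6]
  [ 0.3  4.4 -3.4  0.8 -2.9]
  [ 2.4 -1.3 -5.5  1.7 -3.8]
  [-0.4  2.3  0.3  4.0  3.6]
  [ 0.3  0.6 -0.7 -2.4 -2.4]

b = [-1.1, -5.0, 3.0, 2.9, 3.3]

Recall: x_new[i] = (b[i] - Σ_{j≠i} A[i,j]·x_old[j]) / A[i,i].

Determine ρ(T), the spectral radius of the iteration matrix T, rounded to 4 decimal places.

A = D + L + U where D = diag(4.4, 4.4, -5.5, 4, -2.4).
Jacobi T = -D⁻¹(L+U): T[4,1] = -(0.6)/(-2.4) = +0.2500; T[4,4] = 0.
  T[0,:] = [+0.0000 +0.1364 -0.7955 -0.6136 +0.1364]
  T[1,:] = [-0.0682 +0.0000 +0.7727 -0.1818 +0.6591]
  T[2,:] = [+0.4364 -0.2364 +0.0000 +0.3091 -0.6909]
  T[3,:] = [+0.1000 -0.5750 -0.0750 +0.0000 -0.9000]
  T[4,:] = [+0.1250 +0.2500 -0.2917 -1.0000 +0.0000]
|eigenvalues of T|: 1.1544, 0.6671, 0.5543, 0.5295, 0.5295.
ρ(T) = max|λ| = 1.1544; 1.1544 > 1, so it fails to converge.

1.1544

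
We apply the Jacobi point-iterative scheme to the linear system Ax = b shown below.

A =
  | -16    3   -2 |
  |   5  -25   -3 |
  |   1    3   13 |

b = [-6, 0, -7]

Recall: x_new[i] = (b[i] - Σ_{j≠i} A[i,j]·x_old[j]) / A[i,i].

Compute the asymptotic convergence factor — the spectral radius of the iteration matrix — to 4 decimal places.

0.3141

Split A = D + L + U, D = diag(-16, -25, 13).
Jacobi T = -D⁻¹(L+U): T[0,2] = -(-2)/(-16) = -0.1250; T[0,0] = 0.
  T[0,:] = [+0.0000, +0.1875, -0.1250]
  T[1,:] = [+0.2000, +0.0000, -0.1200]
  T[2,:] = [-0.0769, -0.2308, +0.0000]
|roots of det(T-λI)|: 0.3141, 0.1853, 0.1289.
ρ = 0.3141; 0.3141 < 1 ⇒ converges.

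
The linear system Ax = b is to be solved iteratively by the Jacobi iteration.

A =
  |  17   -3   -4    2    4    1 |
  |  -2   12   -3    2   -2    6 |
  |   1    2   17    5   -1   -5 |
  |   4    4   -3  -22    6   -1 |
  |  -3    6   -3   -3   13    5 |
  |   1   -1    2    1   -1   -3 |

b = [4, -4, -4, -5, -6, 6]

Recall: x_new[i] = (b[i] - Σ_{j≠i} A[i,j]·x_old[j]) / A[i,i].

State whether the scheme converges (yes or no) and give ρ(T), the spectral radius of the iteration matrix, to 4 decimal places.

yes, ρ = 0.8292

Write A = D+L+U with D = diag(17, 12, 17, -22, 13, -3).
Jacobi: T = -D⁻¹(L+U), T[4,1] = -(6)/(13) = -0.4615; T[4,4] = 0.
  T[0,:] = [+0.0000, +0.1765, +0.2353, -0.1176, -0.2353, -0.0588]
  T[1,:] = [+0.1667, +0.0000, +0.2500, -0.1667, +0.1667, -0.5000]
  T[2,:] = [-0.0588, -0.1176, +0.0000, -0.2941, +0.0588, +0.2941]
  T[3,:] = [+0.1818, +0.1818, -0.1364, +0.0000, +0.2727, -0.0455]
  T[4,:] = [+0.2308, -0.4615, +0.2308, +0.2308, +0.0000, -0.3846]
  T[5,:] = [+0.3333, -0.3333, +0.6667, +0.3333, -0.3333, +0.0000]
|eigenvalues of T|: 0.8292, 0.5977, 0.3831, 0.3831, 0.1933, 0.1933.
spectral radius ρ = 0.8292; 0.8292 < 1, so it converges for any x₀.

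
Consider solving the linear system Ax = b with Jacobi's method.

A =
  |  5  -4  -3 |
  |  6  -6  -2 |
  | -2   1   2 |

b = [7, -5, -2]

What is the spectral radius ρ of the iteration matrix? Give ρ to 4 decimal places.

1.4037

Split A = D + L + U, D = diag(5, -6, 2).
T_J = -D⁻¹(L+U): T[2,1] = -(1)/(2) = -0.5000; T[2,2] = 0.
  T[0,:] = [+0.0000, +0.8000, +0.6000]
  T[1,:] = [+1.0000, +0.0000, -0.3333]
  T[2,:] = [+1.0000, -0.5000, +0.0000]
|λ(T)| sorted: 1.4037, 1.0000, 0.4037.
spectral radius ρ = 1.4037; 1.4037 > 1, so it fails to converge.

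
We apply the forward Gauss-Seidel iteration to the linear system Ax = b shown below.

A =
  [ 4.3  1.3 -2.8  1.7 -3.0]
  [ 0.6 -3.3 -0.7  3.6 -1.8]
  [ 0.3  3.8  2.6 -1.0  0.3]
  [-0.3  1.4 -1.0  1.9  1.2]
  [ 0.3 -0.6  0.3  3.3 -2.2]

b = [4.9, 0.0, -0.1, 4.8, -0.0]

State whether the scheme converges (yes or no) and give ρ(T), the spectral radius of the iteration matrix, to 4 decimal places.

no, ρ = 1.3082

Let D = diag(4.3, -3.3, 2.6, 1.9, -2.2); L, U the strict triangles.
GS T = -(D+L)⁻¹U: row 0 first, T[0,1] = -(1.3)/(4.3) = -0.3023; later rows by forward substitution.
  T[0,:] = [+0.0000, -0.3023, +0.6512, -0.3953, +0.6977]
  T[1,:] = [+0.0000, -0.0550, -0.0937, +1.0190, -0.4186]
  T[2,:] = [+0.0000, +0.1152, +0.0619, -1.0591, +0.4159]
  T[3,:] = [+0.0000, +0.0534, +0.2044, -1.3707, +0.0059]
  T[4,:] = [+0.0000, +0.0696, +0.4294, -2.5323, +0.2749]
|roots of det(T-λI)|: 1.3082, 0.3745, 0.1794, 0.0242, 0.0000.
ρ(T) = max|λ| = 1.3082; 1.3082 > 1: divergent.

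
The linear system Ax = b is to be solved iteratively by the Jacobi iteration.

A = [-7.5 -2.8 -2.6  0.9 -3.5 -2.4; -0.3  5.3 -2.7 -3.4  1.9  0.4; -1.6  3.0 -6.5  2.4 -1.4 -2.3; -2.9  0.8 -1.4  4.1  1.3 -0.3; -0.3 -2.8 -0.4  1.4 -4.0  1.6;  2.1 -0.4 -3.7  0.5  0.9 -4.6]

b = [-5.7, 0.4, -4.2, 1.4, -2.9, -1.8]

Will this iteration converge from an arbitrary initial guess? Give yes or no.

no

Let D = diag(-7.5, 5.3, -6.5, 4.1, -4, -4.6); L, U the strict triangles.
Jacobi: T = -D⁻¹(L+U), T[5,0] = -(2.1)/(-4.6) = +0.4565; T[5,5] = 0.
  T[0,:] = [+0.0000, -0.3733, -0.3467, +0.1200, -0.4667, -0.3200]
  T[1,:] = [+0.0566, +0.0000, +0.5094, +0.6415, -0.3585, -0.0755]
  T[2,:] = [-0.2462, +0.4615, +0.0000, +0.3692, -0.2154, -0.3538]
  T[3,:] = [+0.7073, -0.1951, +0.3415, +0.0000, -0.3171, +0.0732]
  T[4,:] = [-0.0750, -0.7000, -0.1000, +0.3500, +0.0000, +0.4000]
  T[5,:] = [+0.4565, -0.0870, -0.8043, +0.1087, +0.1957, +0.0000]
|eigenvalues of T|: 1.1213, 0.7632, 0.7632, 0.7221, 0.7221, 0.0868.
ρ(T) = max|λ| = 1.1213; 1.1213 > 1 ⇒ diverges.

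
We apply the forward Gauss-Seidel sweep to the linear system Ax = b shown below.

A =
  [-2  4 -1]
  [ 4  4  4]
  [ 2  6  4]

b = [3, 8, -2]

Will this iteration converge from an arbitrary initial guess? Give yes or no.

no

Write A = D+L+U with D = diag(-2, 4, 4).
GS T = -(D+L)⁻¹U: row 0 first, T[0,2] = -(-1)/(-2) = -0.5000; later rows by forward substitution.
  T[0,:] = [+0.0000  +2.0000  -0.5000]
  T[1,:] = [+0.0000  -2.0000  -0.5000]
  T[2,:] = [+0.0000  +2.0000  +1.0000]
|λ(T)| sorted: 1.6180, 0.6180, 0.0000.
spectral radius ρ = 1.6180; 1.6180 > 1, so it fails to converge.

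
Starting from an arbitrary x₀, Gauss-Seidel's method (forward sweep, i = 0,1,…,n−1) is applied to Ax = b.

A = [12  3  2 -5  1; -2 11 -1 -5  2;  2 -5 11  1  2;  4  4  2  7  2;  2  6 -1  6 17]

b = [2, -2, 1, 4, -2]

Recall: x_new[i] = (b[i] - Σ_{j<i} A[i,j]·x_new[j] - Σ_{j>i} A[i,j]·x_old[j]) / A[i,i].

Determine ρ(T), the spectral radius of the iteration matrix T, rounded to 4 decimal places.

Diagonal D = diag(12, 11, 11, 7, 17); L, U strict lower/upper.
GS T = -(D+L)⁻¹U: row 0 first, T[0,4] = -(1)/(12) = -0.0833; later rows by forward substitution.
  T[0,:] = [+0.0000, -0.2500, -0.1667, +0.4167, -0.0833]
  T[1,:] = [+0.0000, -0.0455, +0.0606, +0.5303, -0.1970]
  T[2,:] = [+0.0000, +0.0248, +0.0579, +0.0744, -0.2562]
  T[3,:] = [+0.0000, +0.1617, +0.0441, -0.5624, -0.0523]
  T[4,:] = [+0.0000, -0.0102, -0.0139, -0.0333, +0.0827]
|λ(T)| sorted: 0.6961, 0.1997, 0.0224, 0.0224, 0.0000.
spectral radius ρ = 0.6961; 0.6961 < 1: convergent.

0.6961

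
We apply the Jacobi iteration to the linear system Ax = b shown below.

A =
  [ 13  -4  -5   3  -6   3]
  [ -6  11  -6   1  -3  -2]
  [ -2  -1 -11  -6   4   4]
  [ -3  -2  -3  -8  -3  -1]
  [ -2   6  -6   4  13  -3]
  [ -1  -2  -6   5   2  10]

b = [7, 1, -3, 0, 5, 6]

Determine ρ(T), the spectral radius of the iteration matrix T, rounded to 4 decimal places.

Split A = D + L + U, D = diag(13, 11, -11, -8, 13, 10).
T_J = -D⁻¹(L+U): T[0,1] = -(-4)/(13) = +0.3077; T[0,0] = 0.
  T[0,:] = [+0.0000  +0.3077  +0.3846  -0.2308  +0.4615  -0.2308]
  T[1,:] = [+0.5455  +0.0000  +0.5455  -0.0909  +0.2727  +0.1818]
  T[2,:] = [-0.1818  -0.0909  +0.0000  -0.5455  +0.3636  +0.3636]
  T[3,:] = [-0.3750  -0.2500  -0.3750  +0.0000  -0.3750  -0.1250]
  T[4,:] = [+0.1538  -0.4615  +0.4615  -0.3077  +0.0000  +0.2308]
  T[5,:] = [+0.1000  +0.2000  +0.6000  -0.5000  -0.2000  +0.0000]
eigenvalue magnitudes: 1.1253, 0.6413, 0.6413, 0.3823, 0.3823, 0.1284.
spectral radius ρ = 1.1253; 1.1253 > 1: divergent.

1.1253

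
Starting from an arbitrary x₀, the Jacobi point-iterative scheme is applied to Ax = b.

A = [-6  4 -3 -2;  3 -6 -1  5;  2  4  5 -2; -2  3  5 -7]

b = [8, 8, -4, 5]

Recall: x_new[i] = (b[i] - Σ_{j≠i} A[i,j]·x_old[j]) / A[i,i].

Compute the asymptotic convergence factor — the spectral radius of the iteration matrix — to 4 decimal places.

1.1928

Split A = D + L + U, D = diag(-6, -6, 5, -7).
T_J = -D⁻¹(L+U): T[2,1] = -(4)/(5) = -0.8000; T[2,2] = 0.
  T[0,:] = [+0.0000  +0.6667  -0.5000  -0.3333]
  T[1,:] = [+0.5000  +0.0000  -0.1667  +0.8333]
  T[2,:] = [-0.4000  -0.8000  +0.0000  +0.4000]
  T[3,:] = [-0.2857  +0.4286  +0.7143  +0.0000]
|roots of det(T-λI)|: 1.1928, 0.8527, 0.8527, 0.4356.
ρ = 1.1928; 1.1928 > 1 ⇒ diverges.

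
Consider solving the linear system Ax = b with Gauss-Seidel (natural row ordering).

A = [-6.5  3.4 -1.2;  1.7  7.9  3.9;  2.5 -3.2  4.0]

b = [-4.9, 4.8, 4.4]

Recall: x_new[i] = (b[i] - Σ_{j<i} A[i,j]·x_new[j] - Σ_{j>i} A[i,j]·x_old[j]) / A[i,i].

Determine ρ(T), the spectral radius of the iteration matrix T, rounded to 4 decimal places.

0.6205

Split A = D + L + U, D = diag(-6.5, 7.9, 4).
T_GS = -(D+L)⁻¹U: row 0 first, T[0,1] = -(3.4)/(-6.5) = +0.5231; later rows by forward substitution.
  T[0,:] = [+0.0000, +0.5231, -0.1846]
  T[1,:] = [+0.0000, -0.1126, -0.4539]
  T[2,:] = [+0.0000, -0.4170, -0.2478]
|λ(T)| sorted: 0.6205, 0.2601, 0.0000.
ρ(T) = max|λ| = 0.6205; 0.6205 < 1, so it converges for any x₀.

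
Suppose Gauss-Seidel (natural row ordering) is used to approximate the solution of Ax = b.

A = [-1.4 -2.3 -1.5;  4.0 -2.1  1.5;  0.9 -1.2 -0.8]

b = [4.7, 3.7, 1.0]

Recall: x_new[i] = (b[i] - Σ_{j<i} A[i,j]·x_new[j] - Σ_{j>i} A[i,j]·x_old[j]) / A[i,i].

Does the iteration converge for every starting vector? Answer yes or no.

A = D + L + U where D = diag(-1.4, -2.1, -0.8).
T_GS = -(D+L)⁻¹U: row 0 first, T[0,1] = -(-2.3)/(-1.4) = -1.6429; later rows by forward substitution.
  T[0,:] = [+0.0000, -1.6429, -1.0714]
  T[1,:] = [+0.0000, -3.1293, -1.3265]
  T[2,:] = [+0.0000, +2.8457, +0.7844]
|λ(T)| sorted: 1.4056, 0.9392, 0.0000.
ρ = 1.4056; 1.4056 > 1, so it fails to converge.

no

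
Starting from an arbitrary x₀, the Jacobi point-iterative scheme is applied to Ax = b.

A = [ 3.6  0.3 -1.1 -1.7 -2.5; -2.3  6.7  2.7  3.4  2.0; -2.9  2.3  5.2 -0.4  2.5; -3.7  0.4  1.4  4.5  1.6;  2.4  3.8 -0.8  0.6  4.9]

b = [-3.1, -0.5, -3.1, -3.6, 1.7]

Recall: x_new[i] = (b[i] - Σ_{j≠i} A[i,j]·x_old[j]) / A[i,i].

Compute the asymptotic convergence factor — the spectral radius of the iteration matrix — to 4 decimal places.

Let D = diag(3.6, 6.7, 5.2, 4.5, 4.9); L, U the strict triangles.
T_J = -D⁻¹(L+U): T[0,1] = -(0.3)/(3.6) = -0.0833; T[0,0] = 0.
  T[0,:] = [+0.0000  -0.0833  +0.3056  +0.4722  +0.6944]
  T[1,:] = [+0.3433  +0.0000  -0.4030  -0.5075  -0.2985]
  T[2,:] = [+0.5577  -0.4423  +0.0000  +0.0769  -0.4808]
  T[3,:] = [+0.8222  -0.0889  -0.3111  +0.0000  -0.3556]
  T[4,:] = [-0.4898  -0.7755  +0.1633  -0.1224  +0.0000]
eigenvalue magnitudes: 1.1532, 0.7617, 0.6473, 0.6473, 0.0889.
spectral radius ρ = 1.1532; 1.1532 > 1, so it fails to converge.

1.1532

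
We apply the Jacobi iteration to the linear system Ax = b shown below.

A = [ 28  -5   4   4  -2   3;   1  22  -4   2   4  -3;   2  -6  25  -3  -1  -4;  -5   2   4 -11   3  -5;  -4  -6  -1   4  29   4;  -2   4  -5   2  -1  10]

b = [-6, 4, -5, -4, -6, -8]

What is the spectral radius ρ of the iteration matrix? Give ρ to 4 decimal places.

0.5645

A = D + L + U where D = diag(28, 22, 25, -11, 29, 10).
T_J = -D⁻¹(L+U): T[2,0] = -(2)/(25) = -0.0800; T[2,2] = 0.
  T[0,:] = [+0.0000, +0.1786, -0.1429, -0.1429, +0.0714, -0.1071]
  T[1,:] = [-0.0455, +0.0000, +0.1818, -0.0909, -0.1818, +0.1364]
  T[2,:] = [-0.0800, +0.2400, +0.0000, +0.1200, +0.0400, +0.1600]
  T[3,:] = [-0.4545, +0.1818, +0.3636, +0.0000, +0.2727, -0.4545]
  T[4,:] = [+0.1379, +0.2069, +0.0345, -0.1379, +0.0000, -0.1379]
  T[5,:] = [+0.2000, -0.4000, +0.5000, -0.2000, +0.1000, +0.0000]
|roots of det(T-λI)|: 0.5645, 0.3685, 0.3685, 0.3519, 0.3519, 0.1716.
ρ = 0.5645; 0.5645 < 1, so it converges for any x₀.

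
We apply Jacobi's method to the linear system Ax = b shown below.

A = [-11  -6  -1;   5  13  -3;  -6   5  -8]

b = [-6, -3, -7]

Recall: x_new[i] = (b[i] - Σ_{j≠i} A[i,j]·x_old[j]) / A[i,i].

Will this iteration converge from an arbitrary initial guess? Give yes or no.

A = D + L + U where D = diag(-11, 13, -8).
T_J = -D⁻¹(L+U): T[1,0] = -(5)/(13) = -0.3846; T[1,1] = 0.
  T[0,:] = [+0.0000 -0.5455 -0.0909]
  T[1,:] = [-0.3846 +0.0000 +0.2308]
  T[2,:] = [-0.7500 +0.6250 +0.0000]
|λ(T)| sorted: 0.7586, 0.3915, 0.3915.
spectral radius ρ = 0.7586; 0.7586 < 1: convergent.

yes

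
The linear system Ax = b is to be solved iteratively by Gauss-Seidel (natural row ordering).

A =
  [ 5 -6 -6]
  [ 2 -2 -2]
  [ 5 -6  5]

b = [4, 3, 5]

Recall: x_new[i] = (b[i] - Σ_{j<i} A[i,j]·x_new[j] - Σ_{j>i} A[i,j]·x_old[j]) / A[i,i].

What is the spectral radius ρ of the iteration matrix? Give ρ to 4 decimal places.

1.2220

Split A = D + L + U, D = diag(5, -2, 5).
T_GS = -(D+L)⁻¹U: row 0 first, T[0,1] = -(-6)/(5) = +1.2000; later rows by forward substitution.
  T[0,:] = [+0.0000, +1.2000, +1.2000]
  T[1,:] = [+0.0000, +1.2000, +0.2000]
  T[2,:] = [+0.0000, +0.2400, -0.9600]
|λ(T)| sorted: 1.2220, 0.9820, 0.0000.
ρ(T) = max|λ| = 1.2220; 1.2220 > 1: divergent.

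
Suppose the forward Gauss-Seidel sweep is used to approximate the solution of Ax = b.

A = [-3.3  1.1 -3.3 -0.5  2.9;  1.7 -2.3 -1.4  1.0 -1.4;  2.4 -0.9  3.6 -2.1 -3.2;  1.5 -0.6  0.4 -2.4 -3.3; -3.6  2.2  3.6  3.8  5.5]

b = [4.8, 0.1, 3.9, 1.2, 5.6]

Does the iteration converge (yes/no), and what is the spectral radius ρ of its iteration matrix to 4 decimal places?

Split A = D + L + U, D = diag(-3.3, -2.3, 3.6, -2.4, 5.5).
GS T = -(D+L)⁻¹U: row 0 first, T[0,3] = -(-0.5)/(-3.3) = -0.1515; later rows by forward substitution.
  T[0,:] = [+0.0000 +0.3333 -1.0000 -0.1515 +0.8788]
  T[1,:] = [+0.0000 +0.2464 -1.3478 +0.3228 +0.0408]
  T[2,:] = [+0.0000 -0.1606 +0.3297 +0.7650 +0.3132]
  T[3,:] = [+0.0000 +0.1200 -0.2331 -0.0479 -0.7838]
  T[4,:] = [+0.0000 +0.1419 -0.1702 -0.6960 +0.8953]
|roots of det(T-λI)|: 1.3059, 0.5386, 0.3892, 0.3892, 0.0000.
ρ(T) = max|λ| = 1.3059; 1.3059 > 1: divergent.

no, ρ = 1.3059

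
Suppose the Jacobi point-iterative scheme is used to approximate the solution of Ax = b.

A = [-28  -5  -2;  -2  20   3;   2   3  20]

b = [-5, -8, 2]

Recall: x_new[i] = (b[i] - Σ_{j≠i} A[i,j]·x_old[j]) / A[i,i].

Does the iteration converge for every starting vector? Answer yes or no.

Split A = D + L + U, D = diag(-28, 20, 20).
Jacobi: T = -D⁻¹(L+U), T[1,0] = -(-2)/(20) = +0.1000; T[1,1] = 0.
  T[0,:] = [+0.0000  -0.1786  -0.0714]
  T[1,:] = [+0.1000  +0.0000  -0.1500]
  T[2,:] = [-0.1000  -0.1500  +0.0000]
|eigenvalues of T|: 0.1500, 0.1035, 0.1035.
ρ(T) = max|λ| = 0.1500; 0.1500 < 1: convergent.

yes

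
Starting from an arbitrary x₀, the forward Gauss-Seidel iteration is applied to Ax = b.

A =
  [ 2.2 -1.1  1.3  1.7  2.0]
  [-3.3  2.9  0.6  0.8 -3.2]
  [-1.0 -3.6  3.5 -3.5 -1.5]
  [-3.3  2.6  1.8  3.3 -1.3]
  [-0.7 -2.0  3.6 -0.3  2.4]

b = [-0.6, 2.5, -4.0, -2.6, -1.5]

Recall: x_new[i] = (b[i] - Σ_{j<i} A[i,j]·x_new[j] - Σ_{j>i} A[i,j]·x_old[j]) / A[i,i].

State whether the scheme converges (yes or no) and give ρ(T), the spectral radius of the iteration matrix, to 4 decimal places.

Write A = D+L+U with D = diag(2.2, 2.9, 3.5, 3.3, 2.4).
Gauss-Seidel: T = -(D+L)⁻¹U, row 0 first, T[0,3] = -(1.7)/(2.2) = -0.7727; later rows by forward substitution.
  T[0,:] = [+0.0000  +0.5000  -0.5909  -0.7727  -0.9091]
  T[1,:] = [+0.0000  +0.5690  -0.8793  -1.1552  +0.0690]
  T[2,:] = [+0.0000  +0.7281  -1.0733  -0.4090  +0.2398]
  T[3,:] = [+0.0000  -0.3454  +0.6873  +0.3605  -0.7003]
  T[4,:] = [+0.0000  -0.5153  +0.7907  -0.5295  -0.6549]
eigenvalue magnitudes: 1.3463, 0.4030, 0.2370, 0.0924, 0.0000.
ρ(T) = max|λ| = 1.3463; 1.3463 > 1 ⇒ diverges.

no, ρ = 1.3463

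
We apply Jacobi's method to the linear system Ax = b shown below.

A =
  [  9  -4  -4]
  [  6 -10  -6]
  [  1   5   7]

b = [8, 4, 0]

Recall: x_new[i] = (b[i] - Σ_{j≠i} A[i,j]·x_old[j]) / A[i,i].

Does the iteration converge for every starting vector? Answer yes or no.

Diagonal D = diag(9, -10, 7); L, U strict lower/upper.
T_J = -D⁻¹(L+U): T[0,1] = -(-4)/(9) = +0.4444; T[0,0] = 0.
  T[0,:] = [+0.0000  +0.4444  +0.4444]
  T[1,:] = [+0.6000  +0.0000  -0.6000]
  T[2,:] = [-0.1429  -0.7143  +0.0000]
moduli |λ_i(T)| = 0.8955, 0.6219, 0.2736.
ρ(T) = max|λ| = 0.8955; 0.8955 < 1 ⇒ converges.

yes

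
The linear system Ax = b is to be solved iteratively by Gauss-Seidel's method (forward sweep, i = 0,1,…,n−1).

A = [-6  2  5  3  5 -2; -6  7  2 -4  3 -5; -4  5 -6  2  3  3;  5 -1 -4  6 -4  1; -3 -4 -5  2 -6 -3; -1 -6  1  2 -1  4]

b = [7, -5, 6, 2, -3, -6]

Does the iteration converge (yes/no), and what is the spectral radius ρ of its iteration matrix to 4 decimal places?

no, ρ = 1.4054

A = D + L + U where D = diag(-6, 7, -6, 6, -6, 4).
T_GS = -(D+L)⁻¹U: row 0 first, T[0,4] = -(5)/(-6) = +0.8333; later rows by forward substitution.
  T[0,:] = [+0.0000 +0.3333 +0.8333 +0.5000 +0.8333 -0.3333]
  T[1,:] = [+0.0000 +0.2857 +0.4286 +1.0000 +0.2857 +0.4286]
  T[2,:] = [+0.0000 +0.0159 -0.1984 +0.8333 +0.1825 +1.0794]
  T[3,:] = [+0.0000 -0.2196 -0.7553 +0.3056 +0.1415 +0.9021]
  T[4,:] = [+0.0000 -0.4436 -0.7888 -1.5093 -0.7121 -1.2178]
  T[5,:] = [+0.0000 +0.5068 +1.0812 +0.8866 +0.3425 -0.4658]
|roots of det(T-λI)|: 1.4054, 0.7436, 0.7436, 0.3133, 0.0109, 0.0000.
ρ(T) = max|λ| = 1.4054; 1.4054 > 1, so it fails to converge.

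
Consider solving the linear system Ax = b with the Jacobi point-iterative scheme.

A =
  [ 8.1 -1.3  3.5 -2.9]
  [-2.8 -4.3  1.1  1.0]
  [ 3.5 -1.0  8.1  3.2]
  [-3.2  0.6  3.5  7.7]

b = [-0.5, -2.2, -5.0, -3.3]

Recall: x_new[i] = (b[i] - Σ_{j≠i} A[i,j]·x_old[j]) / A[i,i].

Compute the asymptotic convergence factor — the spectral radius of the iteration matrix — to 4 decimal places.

Diagonal D = diag(8.1, -4.3, 8.1, 7.7); L, U strict lower/upper.
Jacobi: T = -D⁻¹(L+U), T[3,1] = -(0.6)/(7.7) = -0.0779; T[3,3] = 0.
  T[0,:] = [+0.0000 +0.1605 -0.4321 +0.3580]
  T[1,:] = [-0.6512 +0.0000 +0.2558 +0.2326]
  T[2,:] = [-0.4321 +0.1235 +0.0000 -0.3951]
  T[3,:] = [+0.4156 -0.0779 -0.4545 +0.0000]
|λ(T)| sorted: 0.8372, 0.4410, 0.3196, 0.3196.
spectral radius ρ = 0.8372; 0.8372 < 1, so it converges for any x₀.

0.8372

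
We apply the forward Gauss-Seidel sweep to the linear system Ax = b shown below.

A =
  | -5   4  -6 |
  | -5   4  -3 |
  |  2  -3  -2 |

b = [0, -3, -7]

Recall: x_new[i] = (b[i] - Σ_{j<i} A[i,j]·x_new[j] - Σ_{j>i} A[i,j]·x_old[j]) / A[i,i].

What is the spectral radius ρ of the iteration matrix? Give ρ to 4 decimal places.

1.3647

Write A = D+L+U with D = diag(-5, 4, -2).
Gauss-Seidel: T = -(D+L)⁻¹U, row 0 first, T[0,2] = -(-6)/(-5) = -1.2000; later rows by forward substitution.
  T[0,:] = [+0.0000 +0.8000 -1.2000]
  T[1,:] = [+0.0000 +1.0000 -0.7500]
  T[2,:] = [+0.0000 -0.7000 -0.0750]
|eigenvalues of T|: 1.3647, 0.4397, 0.0000.
spectral radius ρ = 1.3647; 1.3647 > 1: divergent.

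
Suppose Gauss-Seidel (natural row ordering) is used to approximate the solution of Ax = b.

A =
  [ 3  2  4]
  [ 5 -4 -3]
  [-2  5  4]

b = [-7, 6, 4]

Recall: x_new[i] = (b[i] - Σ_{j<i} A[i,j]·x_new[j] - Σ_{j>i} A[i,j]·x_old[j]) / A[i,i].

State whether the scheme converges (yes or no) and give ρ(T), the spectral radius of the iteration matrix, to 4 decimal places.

Write A = D+L+U with D = diag(3, -4, 4).
GS T = -(D+L)⁻¹U: row 0 first, T[0,1] = -(2)/(3) = -0.6667; later rows by forward substitution.
  T[0,:] = [+0.0000 -0.6667 -1.3333]
  T[1,:] = [+0.0000 -0.8333 -2.4167]
  T[2,:] = [+0.0000 +0.7083 +2.3542]
|roots of det(T-λI)|: 1.6705, 0.1497, 0.0000.
ρ = 1.6705; 1.6705 > 1: divergent.

no, ρ = 1.6705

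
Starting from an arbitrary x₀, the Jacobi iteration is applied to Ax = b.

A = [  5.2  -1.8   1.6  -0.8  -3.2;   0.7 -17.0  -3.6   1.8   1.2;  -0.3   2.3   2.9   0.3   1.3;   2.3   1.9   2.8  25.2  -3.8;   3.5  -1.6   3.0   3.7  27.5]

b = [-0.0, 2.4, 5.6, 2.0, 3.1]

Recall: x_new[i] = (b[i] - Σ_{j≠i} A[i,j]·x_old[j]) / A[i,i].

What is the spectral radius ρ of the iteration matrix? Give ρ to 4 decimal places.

0.4454

Split A = D + L + U, D = diag(5.2, -17, 2.9, 25.2, 27.5).
Jacobi: T = -D⁻¹(L+U), T[4,0] = -(3.5)/(27.5) = -0.1273; T[4,4] = 0.
  T[0,:] = [+0.0000  +0.3462  -0.3077  +0.1538  +0.6154]
  T[1,:] = [+0.0412  +0.0000  -0.2118  +0.1059  +0.0706]
  T[2,:] = [+0.1034  -0.7931  +0.0000  -0.1034  -0.4483]
  T[3,:] = [-0.0913  -0.0754  -0.1111  +0.0000  +0.1508]
  T[4,:] = [-0.1273  +0.0582  -0.1091  -0.1345  +0.0000]
moduli |λ_i(T)| = 0.4454, 0.3698, 0.2776, 0.2776, 0.0859.
ρ(T) = max|λ| = 0.4454; 0.4454 < 1, so it converges for any x₀.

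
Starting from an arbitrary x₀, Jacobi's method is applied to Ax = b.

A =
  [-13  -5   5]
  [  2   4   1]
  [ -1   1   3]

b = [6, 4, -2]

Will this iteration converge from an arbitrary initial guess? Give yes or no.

yes

Diagonal D = diag(-13, 4, 3); L, U strict lower/upper.
Jacobi: T = -D⁻¹(L+U), T[1,2] = -(1)/(4) = -0.2500; T[1,1] = 0.
  T[0,:] = [+0.0000  -0.3846  +0.3846]
  T[1,:] = [-0.5000  +0.0000  -0.2500]
  T[2,:] = [+0.3333  -0.3333  +0.0000]
eigenvalue magnitudes: 0.7316, 0.4147, 0.3169.
ρ = 0.7316; 0.7316 < 1, so it converges for any x₀.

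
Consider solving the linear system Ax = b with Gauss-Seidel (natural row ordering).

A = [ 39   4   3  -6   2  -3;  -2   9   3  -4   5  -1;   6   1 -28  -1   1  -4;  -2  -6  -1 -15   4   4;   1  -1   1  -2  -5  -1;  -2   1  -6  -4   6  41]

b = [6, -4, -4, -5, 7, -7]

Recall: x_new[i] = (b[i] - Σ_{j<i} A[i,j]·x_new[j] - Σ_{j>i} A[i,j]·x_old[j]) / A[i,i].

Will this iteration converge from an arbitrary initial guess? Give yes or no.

yes

Let D = diag(39, 9, -28, -15, -5, 41); L, U the strict triangles.
T_GS = -(D+L)⁻¹U: row 0 first, T[0,1] = -(4)/(39) = -0.1026; later rows by forward substitution.
  T[0,:] = [+0.0000, -0.1026, -0.0769, +0.1538, -0.0513, +0.0769]
  T[1,:] = [+0.0000, -0.0228, -0.3504, +0.4786, -0.5670, +0.1282]
  T[2,:] = [+0.0000, -0.0228, -0.0290, +0.0143, +0.0045, -0.1218]
  T[3,:] = [+0.0000, +0.0243, +0.1524, -0.2129, +0.5000, +0.2132]
  T[4,:] = [+0.0000, -0.0302, -0.0120, +0.0231, -0.0960, -0.3199]
  T[5,:] = [+0.0000, -0.0010, +0.0172, -0.0262, +0.0748, +0.0504]
|eigenvalues of T|: 0.3575, 0.1315, 0.1315, 0.0270, 0.0190, 0.0000.
ρ = 0.3575; 0.3575 < 1: convergent.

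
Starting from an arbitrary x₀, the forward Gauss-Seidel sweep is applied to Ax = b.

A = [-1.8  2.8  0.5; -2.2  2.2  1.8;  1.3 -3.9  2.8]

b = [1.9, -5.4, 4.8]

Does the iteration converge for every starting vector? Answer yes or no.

no

Write A = D+L+U with D = diag(-1.8, 2.2, 2.8).
GS T = -(D+L)⁻¹U: row 0 first, T[0,2] = -(0.5)/(-1.8) = +0.2778; later rows by forward substitution.
  T[0,:] = [+0.0000, +1.5556, +0.2778]
  T[1,:] = [+0.0000, +1.5556, -0.5404]
  T[2,:] = [+0.0000, +1.4444, -0.8817]
eigenvalue magnitudes: 1.1762, 0.5024, 0.0000.
ρ(T) = max|λ| = 1.1762; 1.1762 > 1: divergent.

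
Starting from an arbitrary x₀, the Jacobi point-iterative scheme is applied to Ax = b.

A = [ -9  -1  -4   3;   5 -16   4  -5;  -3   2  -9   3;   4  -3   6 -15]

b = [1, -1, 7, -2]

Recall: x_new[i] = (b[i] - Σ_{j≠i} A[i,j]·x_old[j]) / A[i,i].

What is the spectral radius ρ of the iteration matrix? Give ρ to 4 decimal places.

0.8208

Diagonal D = diag(-9, -16, -9, -15); L, U strict lower/upper.
T_J = -D⁻¹(L+U): T[0,1] = -(-1)/(-9) = -0.1111; T[0,0] = 0.
  T[0,:] = [+0.0000  -0.1111  -0.4444  +0.3333]
  T[1,:] = [+0.3125  +0.0000  +0.2500  -0.3125]
  T[2,:] = [-0.3333  +0.2222  +0.0000  +0.3333]
  T[3,:] = [+0.2667  -0.2000  +0.4000  +0.0000]
moduli |λ_i(T)| = 0.8208, 0.3159, 0.3159, 0.1909.
ρ(T) = max|λ| = 0.8208; 0.8208 < 1 ⇒ converges.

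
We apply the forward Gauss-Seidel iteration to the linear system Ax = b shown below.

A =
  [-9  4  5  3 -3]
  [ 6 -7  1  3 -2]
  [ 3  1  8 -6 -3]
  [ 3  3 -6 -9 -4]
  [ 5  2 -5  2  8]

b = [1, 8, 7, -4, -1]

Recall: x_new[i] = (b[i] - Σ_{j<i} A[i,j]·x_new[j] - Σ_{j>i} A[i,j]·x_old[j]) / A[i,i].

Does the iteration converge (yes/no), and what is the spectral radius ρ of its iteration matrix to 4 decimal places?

Diagonal D = diag(-9, -7, 8, -9, 8); L, U strict lower/upper.
Gauss-Seidel: T = -(D+L)⁻¹U, row 0 first, T[0,3] = -(3)/(-9) = +0.3333; later rows by forward substitution.
  T[0,:] = [+0.0000 +0.4444 +0.5556 +0.3333 -0.3333]
  T[1,:] = [+0.0000 +0.3810 +0.6190 +0.7143 -0.5714]
  T[2,:] = [+0.0000 -0.2143 -0.2857 +0.5357 +0.5714]
  T[3,:] = [+0.0000 +0.4180 +0.5820 -0.0079 -1.1270]
  T[4,:] = [+0.0000 -0.6114 -0.8261 -0.0501 +0.9901]
|λ(T)| sorted: 1.5272, 0.4869, 0.4869, 0.0365, 0.0000.
spectral radius ρ = 1.5272; 1.5272 > 1, so it fails to converge.

no, ρ = 1.5272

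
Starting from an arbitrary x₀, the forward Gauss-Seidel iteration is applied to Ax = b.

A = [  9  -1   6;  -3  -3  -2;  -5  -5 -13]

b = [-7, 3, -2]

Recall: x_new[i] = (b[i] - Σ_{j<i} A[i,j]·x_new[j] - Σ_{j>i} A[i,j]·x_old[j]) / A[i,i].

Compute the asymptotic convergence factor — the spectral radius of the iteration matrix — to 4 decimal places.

0.2564

Split A = D + L + U, D = diag(9, -3, -13).
Gauss-Seidel: T = -(D+L)⁻¹U, row 0 first, T[0,1] = -(-1)/(9) = +0.1111; later rows by forward substitution.
  T[0,:] = [+0.0000  +0.1111  -0.6667]
  T[1,:] = [+0.0000  -0.1111  +0.0000]
  T[2,:] = [+0.0000  -0.0000  +0.2564]
|roots of det(T-λI)|: 0.2564, 0.1111, 0.0000.
ρ(T) = max|λ| = 0.2564; 0.2564 < 1: convergent.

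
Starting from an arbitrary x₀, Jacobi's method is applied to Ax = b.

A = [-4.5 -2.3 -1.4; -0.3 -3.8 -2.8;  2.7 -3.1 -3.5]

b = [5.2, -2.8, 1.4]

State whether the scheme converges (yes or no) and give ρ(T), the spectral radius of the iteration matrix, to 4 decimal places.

yes, ρ = 0.8724

Let D = diag(-4.5, -3.8, -3.5); L, U the strict triangles.
T_J = -D⁻¹(L+U): T[2,1] = -(-3.1)/(-3.5) = -0.8857; T[2,2] = 0.
  T[0,:] = [+0.0000 -0.5111 -0.3111]
  T[1,:] = [-0.0789 +0.0000 -0.7368]
  T[2,:] = [+0.7714 -0.8857 +0.0000]
|roots of det(T-λI)|: 0.8724, 0.5551, 0.5551.
ρ(T) = max|λ| = 0.8724; 0.8724 < 1, so it converges for any x₀.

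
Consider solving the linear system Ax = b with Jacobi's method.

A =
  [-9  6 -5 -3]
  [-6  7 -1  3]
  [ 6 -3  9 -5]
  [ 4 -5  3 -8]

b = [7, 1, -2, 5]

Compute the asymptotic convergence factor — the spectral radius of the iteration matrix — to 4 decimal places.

1.2675

Let D = diag(-9, 7, 9, -8); L, U the strict triangles.
Jacobi: T = -D⁻¹(L+U), T[1,2] = -(-1)/(7) = +0.1429; T[1,1] = 0.
  T[0,:] = [+0.0000 +0.6667 -0.5556 -0.3333]
  T[1,:] = [+0.8571 +0.0000 +0.1429 -0.4286]
  T[2,:] = [-0.6667 +0.3333 +0.0000 +0.5556]
  T[3,:] = [+0.5000 -0.6250 +0.3750 +0.0000]
|eigenvalues of T|: 1.2675, 0.9854, 0.1722, 0.1722.
ρ(T) = max|λ| = 1.2675; 1.2675 > 1, so it fails to converge.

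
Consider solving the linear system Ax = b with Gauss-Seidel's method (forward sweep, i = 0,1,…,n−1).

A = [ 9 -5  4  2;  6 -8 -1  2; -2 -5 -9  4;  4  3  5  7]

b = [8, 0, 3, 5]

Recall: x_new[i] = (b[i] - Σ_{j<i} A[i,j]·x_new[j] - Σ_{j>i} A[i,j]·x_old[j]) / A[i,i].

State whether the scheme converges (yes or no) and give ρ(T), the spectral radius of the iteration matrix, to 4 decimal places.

yes, ρ = 0.8653

Write A = D+L+U with D = diag(9, -8, -9, 7).
Gauss-Seidel: T = -(D+L)⁻¹U, row 0 first, T[0,2] = -(4)/(9) = -0.4444; later rows by forward substitution.
  T[0,:] = [+0.0000  +0.5556  -0.4444  -0.2222]
  T[1,:] = [+0.0000  +0.4167  -0.4583  +0.0833]
  T[2,:] = [+0.0000  -0.3549  +0.3534  +0.4475]
  T[3,:] = [+0.0000  -0.2425  +0.1980  -0.2284]
moduli |λ_i(T)| = 0.8653, 0.2381, 0.0856, 0.0000.
spectral radius ρ = 0.8653; 0.8653 < 1 ⇒ converges.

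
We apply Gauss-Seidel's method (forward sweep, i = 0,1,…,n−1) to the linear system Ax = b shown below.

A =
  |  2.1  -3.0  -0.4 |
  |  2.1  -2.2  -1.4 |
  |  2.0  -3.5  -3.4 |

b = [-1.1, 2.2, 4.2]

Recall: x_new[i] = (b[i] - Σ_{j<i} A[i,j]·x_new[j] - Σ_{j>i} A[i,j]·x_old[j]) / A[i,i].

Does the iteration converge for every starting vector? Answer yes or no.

no

Let D = diag(2.1, -2.2, -3.4); L, U the strict triangles.
T_GS = -(D+L)⁻¹U: row 0 first, T[0,2] = -(-0.4)/(2.1) = +0.1905; later rows by forward substitution.
  T[0,:] = [+0.0000, +1.4286, +0.1905]
  T[1,:] = [+0.0000, +1.3636, -0.4545]
  T[2,:] = [+0.0000, -0.5634, +0.5800]
eigenvalue magnitudes: 1.6118, 0.3318, 0.0000.
ρ(T) = max|λ| = 1.6118; 1.6118 > 1, so it fails to converge.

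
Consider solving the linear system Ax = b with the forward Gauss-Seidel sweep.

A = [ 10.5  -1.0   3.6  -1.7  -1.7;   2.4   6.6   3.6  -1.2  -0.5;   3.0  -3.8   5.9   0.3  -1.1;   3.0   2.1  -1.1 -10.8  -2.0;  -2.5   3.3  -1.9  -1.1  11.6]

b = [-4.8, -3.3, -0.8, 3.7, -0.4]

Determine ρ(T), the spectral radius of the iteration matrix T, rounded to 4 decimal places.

A = D + L + U where D = diag(10.5, 6.6, 5.9, -10.8, 11.6).
GS T = -(D+L)⁻¹U: row 0 first, T[0,4] = -(-1.7)/(10.5) = +0.1619; later rows by forward substitution.
  T[0,:] = [+0.0000 +0.0952 -0.3429 +0.1619 +0.1619]
  T[1,:] = [+0.0000 -0.0346 -0.4208 +0.1229 +0.0169]
  T[2,:] = [+0.0000 -0.0707 -0.0967 -0.0540 +0.1150]
  T[3,:] = [+0.0000 +0.0269 -0.1672 +0.0744 -0.1486]
  T[4,:] = [+0.0000 +0.0213 +0.0141 -0.0019 +0.0348]
moduli |λ_i(T)| = 0.2563, 0.1819, 0.0804, 0.0281, 0.0000.
spectral radius ρ = 0.2563; 0.2563 < 1: convergent.

0.2563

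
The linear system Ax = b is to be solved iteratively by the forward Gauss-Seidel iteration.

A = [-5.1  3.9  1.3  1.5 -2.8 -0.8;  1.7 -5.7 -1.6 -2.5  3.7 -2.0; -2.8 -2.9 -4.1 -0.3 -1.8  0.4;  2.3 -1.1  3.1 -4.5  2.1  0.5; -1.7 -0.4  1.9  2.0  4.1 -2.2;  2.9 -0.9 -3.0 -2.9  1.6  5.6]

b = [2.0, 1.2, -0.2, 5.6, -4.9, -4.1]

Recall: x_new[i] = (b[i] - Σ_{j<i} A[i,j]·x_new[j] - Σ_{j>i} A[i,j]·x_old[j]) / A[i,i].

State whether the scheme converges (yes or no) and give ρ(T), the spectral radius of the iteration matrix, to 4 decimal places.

no, ρ = 1.3634

Diagonal D = diag(-5.1, -5.7, -4.1, -4.5, 4.1, 5.6); L, U strict lower/upper.
GS T = -(D+L)⁻¹U: row 0 first, T[0,5] = -(-0.8)/(-5.1) = -0.1569; later rows by forward substitution.
  T[0,:] = [+0.0000 +0.7647 +0.2549 +0.2941 -0.5490 -0.1569]
  T[1,:] = [+0.0000 +0.2281 -0.2047 -0.3509 +0.4854 -0.3977]
  T[2,:] = [+0.0000 -0.6836 -0.0293 -0.0259 -0.4074 +0.4860]
  T[3,:] = [+0.0000 -0.1358 +0.1601 +0.2183 -0.2132 +0.4629]
  T[4,:] = [+0.0000 +0.7223 +0.0212 -0.0068 +0.1125 -0.0183]
  T[5,:] = [+0.0000 -1.0022 -0.1037 -0.1076 +0.0015 +0.5226]
|λ(T)| sorted: 1.3634, 0.3568, 0.2300, 0.1349, 0.1349, 0.0000.
spectral radius ρ = 1.3634; 1.3634 > 1 ⇒ diverges.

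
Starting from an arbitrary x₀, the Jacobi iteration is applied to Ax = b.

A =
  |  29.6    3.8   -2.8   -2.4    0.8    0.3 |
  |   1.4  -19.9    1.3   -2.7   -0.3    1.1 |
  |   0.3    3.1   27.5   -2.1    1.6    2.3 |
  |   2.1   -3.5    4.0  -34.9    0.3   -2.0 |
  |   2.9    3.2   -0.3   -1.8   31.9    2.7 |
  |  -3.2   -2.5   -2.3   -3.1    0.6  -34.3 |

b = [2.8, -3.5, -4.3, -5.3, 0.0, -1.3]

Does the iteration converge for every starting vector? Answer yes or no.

Diagonal D = diag(29.6, -19.9, 27.5, -34.9, 31.9, -34.3); L, U strict lower/upper.
T_J = -D⁻¹(L+U): T[1,4] = -(-0.3)/(-19.9) = -0.0151; T[1,1] = 0.
  T[0,:] = [+0.0000 -0.1284 +0.0946 +0.0811 -0.0270 -0.0101]
  T[1,:] = [+0.0704 +0.0000 +0.0653 -0.1357 -0.0151 +0.0553]
  T[2,:] = [-0.0109 -0.1127 +0.0000 +0.0764 -0.0582 -0.0836]
  T[3,:] = [+0.0602 -0.1003 +0.1146 +0.0000 +0.0086 -0.0573]
  T[4,:] = [-0.0909 -0.1003 +0.0094 +0.0564 +0.0000 -0.0846]
  T[5,:] = [-0.0933 -0.0729 -0.0671 -0.0904 +0.0175 +0.0000]
|roots of det(T-λI)|: 0.2207, 0.1453, 0.1453, 0.0762, 0.0618, 0.0618.
ρ = 0.2207; 0.2207 < 1, so it converges for any x₀.

yes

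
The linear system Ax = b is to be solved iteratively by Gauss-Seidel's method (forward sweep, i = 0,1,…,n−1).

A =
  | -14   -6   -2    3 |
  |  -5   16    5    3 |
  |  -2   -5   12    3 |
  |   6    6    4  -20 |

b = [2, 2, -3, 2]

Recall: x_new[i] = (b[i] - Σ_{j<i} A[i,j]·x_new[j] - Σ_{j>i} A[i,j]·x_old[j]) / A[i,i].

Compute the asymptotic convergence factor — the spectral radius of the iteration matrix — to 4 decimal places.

0.5308

Write A = D+L+U with D = diag(-14, 16, 12, -20).
GS T = -(D+L)⁻¹U: row 0 first, T[0,2] = -(-2)/(-14) = -0.1429; later rows by forward substitution.
  T[0,:] = [+0.0000 -0.4286 -0.1429 +0.2143]
  T[1,:] = [+0.0000 -0.1339 -0.3571 -0.1205]
  T[2,:] = [+0.0000 -0.1272 -0.1726 -0.2645]
  T[3,:] = [+0.0000 -0.1942 -0.1845 -0.0248]
|eigenvalues of T|: 0.5308, 0.1376, 0.1376, 0.0000.
ρ = 0.5308; 0.5308 < 1: convergent.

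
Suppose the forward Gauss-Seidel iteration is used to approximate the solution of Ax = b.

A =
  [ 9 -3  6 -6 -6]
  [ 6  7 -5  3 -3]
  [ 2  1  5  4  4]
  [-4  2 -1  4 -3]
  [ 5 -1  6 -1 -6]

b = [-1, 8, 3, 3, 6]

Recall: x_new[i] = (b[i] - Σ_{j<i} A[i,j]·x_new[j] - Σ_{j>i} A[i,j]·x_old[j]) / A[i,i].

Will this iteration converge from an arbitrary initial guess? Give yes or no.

Diagonal D = diag(9, 7, 5, 4, -6); L, U strict lower/upper.
T_GS = -(D+L)⁻¹U: row 0 first, T[0,1] = -(-3)/(9) = +0.3333; later rows by forward substitution.
  T[0,:] = [+0.0000 +0.3333 -0.6667 +0.6667 +0.6667]
  T[1,:] = [+0.0000 -0.2857 +1.2857 -1.0000 -0.1429]
  T[2,:] = [+0.0000 -0.0762 +0.0095 -0.8667 -1.0381]
  T[3,:] = [+0.0000 +0.4571 -1.3071 +0.9500 +1.2286]
  T[4,:] = [+0.0000 +0.1730 -0.5425 -0.3028 -0.6635]
|λ(T)| sorted: 1.2813, 1.0003, 0.4834, 0.1921, 0.0000.
ρ(T) = max|λ| = 1.2813; 1.2813 > 1, so it fails to converge.

no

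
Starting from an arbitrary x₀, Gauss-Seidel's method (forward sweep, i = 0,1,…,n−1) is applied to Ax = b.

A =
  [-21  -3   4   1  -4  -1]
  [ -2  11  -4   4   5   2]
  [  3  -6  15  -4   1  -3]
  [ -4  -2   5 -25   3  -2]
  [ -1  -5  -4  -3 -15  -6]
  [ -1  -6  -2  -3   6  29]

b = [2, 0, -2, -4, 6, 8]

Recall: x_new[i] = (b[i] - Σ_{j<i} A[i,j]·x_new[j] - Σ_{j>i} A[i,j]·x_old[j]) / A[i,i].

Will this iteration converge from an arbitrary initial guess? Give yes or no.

yes

A = D + L + U where D = diag(-21, 11, 15, -25, -15, 29).
T_GS = -(D+L)⁻¹U: row 0 first, T[0,1] = -(-3)/(-21) = -0.1429; later rows by forward substitution.
  T[0,:] = [+0.0000 -0.1429 +0.1905 +0.0476 -0.1905 -0.0476]
  T[1,:] = [+0.0000 -0.0260 +0.3983 -0.3550 -0.4892 -0.1905]
  T[2,:] = [+0.0000 +0.0182 +0.1212 +0.1152 -0.2242 +0.1333]
  T[3,:] = [+0.0000 +0.0286 -0.0381 +0.0438 +0.1448 -0.0305]
  T[4,:] = [+0.0000 +0.0076 -0.1702 +0.0757 +0.2066 -0.3628]
  T[5,:] = [+0.0000 -0.0077 +0.1286 -0.0750 -0.1510 +0.0401]
moduli |λ_i(T)| = 0.5268, 0.1435, 0.1435, 0.0460, 0.0460, 0.0000.
spectral radius ρ = 0.5268; 0.5268 < 1 ⇒ converges.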